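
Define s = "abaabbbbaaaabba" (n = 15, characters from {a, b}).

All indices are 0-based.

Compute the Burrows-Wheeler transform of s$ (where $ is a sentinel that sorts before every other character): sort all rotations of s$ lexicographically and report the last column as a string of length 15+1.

abbaab$aabbaabba

rank  rotation          last
    0  $abaabbbbaaaabba  a
    1  a$abaabbbbaaaabb  b
    2  aaaabba$abaabbbb  b
    3  aaabba$abaabbbba  a
    4  aabba$abaabbbbaa  a
    5  aabbbbaaaabba$ab  b
    6  abaabbbbaaaabba$  $
    7  abba$abaabbbbaaa  a
    8  abbbbaaaabba$aba  a
    9  ba$abaabbbbaaaab  b
   10  baaaabba$abaabbb  b
   11  baabbbbaaaabba$a  a
   12  bba$abaabbbbaaaa  a
   13  bbaaaabba$abaabb  b
   14  bbbaaaabba$abaab  b
   15  bbbbaaaabba$abaa  a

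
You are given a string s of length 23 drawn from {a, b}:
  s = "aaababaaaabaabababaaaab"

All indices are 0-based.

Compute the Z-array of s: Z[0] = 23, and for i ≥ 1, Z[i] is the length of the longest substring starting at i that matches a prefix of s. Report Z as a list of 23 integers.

[23, 2, 1, 0, 1, 0, 3, 5, 2, 1, 0, 2, 1, 0, 1, 0, 1, 0, 3, 4, 2, 1, 0]

Z[0]=23
i=1: fresh scan; Z[1]=2 extend→box=[1,3)
i=2: min(r-i=1, Z[1]=2)=1; Z[2]=1
i=3: fresh scan; Z[3]=0
i=4: fresh scan; Z[4]=1 extend→box=[4,5)
i=5: fresh scan; Z[5]=0
i=6: fresh scan; Z[6]=3 extend→box=[6,9)
i=7: min(r-i=2, Z[1]=2)=2; Z[7]=5 extend→box=[7,12)
i=8: min(r-i=4, Z[1]=2)=2; Z[8]=2
i=9: min(r-i=3, Z[2]=1)=1; Z[9]=1
i=10: min(r-i=2, Z[3]=0)=0; Z[10]=0
i=11: min(r-i=1, Z[4]=1)=1; Z[11]=2 extend→box=[11,13)
i=12: min(r-i=1, Z[1]=2)=1; Z[12]=1
i=13: fresh scan; Z[13]=0
i=14: fresh scan; Z[14]=1 extend→box=[14,15)
i=15: fresh scan; Z[15]=0
i=16: fresh scan; Z[16]=1 extend→box=[16,17)
i=17: fresh scan; Z[17]=0
i=18: fresh scan; Z[18]=3 extend→box=[18,21)
i=19: min(r-i=2, Z[1]=2)=2; Z[19]=4 extend→box=[19,23)
i=20: min(r-i=3, Z[1]=2)=2; Z[20]=2
i=21: min(r-i=2, Z[2]=1)=1; Z[21]=1
i=22: min(r-i=1, Z[3]=0)=0; Z[22]=0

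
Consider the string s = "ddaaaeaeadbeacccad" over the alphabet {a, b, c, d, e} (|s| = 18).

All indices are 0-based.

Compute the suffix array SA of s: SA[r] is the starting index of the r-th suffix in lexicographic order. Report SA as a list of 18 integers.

[2, 3, 12, 16, 8, 6, 4, 10, 15, 14, 13, 17, 1, 9, 0, 11, 7, 5]

sorted suffixes:
  #0 SA[0]=2  'aaaeaeadbeacccad'
  #1 SA[1]=3  'aaeaeadbeacccad'
  #2 SA[2]=12  'acccad'
  #3 SA[3]=16  'ad'
  #4 SA[4]=8  'adbeacccad'
  #5 SA[5]=6  'aeadbeacccad'
  #6 SA[6]=4  'aeaeadbeacccad'
  #7 SA[7]=10  'beacccad'
  #8 SA[8]=15  'cad'
  #9 SA[9]=14  'ccad'
  #10 SA[10]=13  'cccad'
  #11 SA[11]=17  'd'
  #12 SA[12]=1  'daaaeaeadbeacccad'
  #13 SA[13]=9  'dbeacccad'
  #14 SA[14]=0  'ddaaaeaeadbeacccad'
  #15 SA[15]=11  'eacccad'
  #16 SA[16]=7  'eadbeacccad'
  #17 SA[17]=5  'eaeadbeacccad'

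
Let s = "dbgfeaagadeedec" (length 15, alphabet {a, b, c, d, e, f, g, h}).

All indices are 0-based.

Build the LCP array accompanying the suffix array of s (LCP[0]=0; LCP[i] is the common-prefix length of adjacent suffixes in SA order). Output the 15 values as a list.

[0, 1, 1, 0, 0, 0, 1, 2, 0, 1, 1, 1, 0, 0, 1]

sorted suffixes:
  #0 SA[0]=5  'aagadeedec'
  #1 SA[1]=8  'adeedec'
  #2 SA[2]=6  'agadeedec'
  #3 SA[3]=1  'bgfeaagadeedec'
  #4 SA[4]=14  'c'
  #5 SA[5]=0  'dbgfeaagadeedec'
  #6 SA[6]=12  'dec'
  #7 SA[7]=9  'deedec'
  #8 SA[8]=4  'eaagadeedec'
  #9 SA[9]=13  'ec'
  #10 SA[10]=11  'edec'
  #11 SA[11]=10  'eedec'
  #12 SA[12]=3  'feaagadeedec'
  #13 SA[13]=7  'gadeedec'
  #14 SA[14]=2  'gfeaagadeedec'

SA = [5, 8, 6, 1, 14, 0, 12, 9, 4, 13, 11, 10, 3, 7, 2]
i: (SA[i-1],SA[i]) lcp shared
  1: (5,8) 1 'a'
  2: (8,6) 1 'a'
  3: (6,1) 0 ''
  4: (1,14) 0 ''
  5: (14,0) 0 ''
  6: (0,12) 1 'd'
  7: (12,9) 2 'de'
  8: (9,4) 0 ''
  9: (4,13) 1 'e'
  10: (13,11) 1 'e'
  11: (11,10) 1 'e'
  12: (10,3) 0 ''
  13: (3,7) 0 ''
  14: (7,2) 1 'g'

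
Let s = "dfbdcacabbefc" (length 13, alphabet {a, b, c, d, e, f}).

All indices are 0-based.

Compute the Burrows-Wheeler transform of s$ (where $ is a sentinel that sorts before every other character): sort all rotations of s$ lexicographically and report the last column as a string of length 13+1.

rank  rotation        last
    0  $dfbdcacabbefc  c
    1  abbefc$dfbdcac  c
    2  acabbefc$dfbdc  c
    3  bbefc$dfbdcaca  a
    4  bdcacabbefc$df  f
    5  befc$dfbdcacab  b
    6  c$dfbdcacabbef  f
    7  cabbefc$dfbdca  a
    8  cacabbefc$dfbd  d
    9  dcacabbefc$dfb  b
   10  dfbdcacabbefc$  $
   11  efc$dfbdcacabb  b
   12  fbdcacabbefc$d  d
   13  fc$dfbdcacabbe  e

cccafbfadb$bde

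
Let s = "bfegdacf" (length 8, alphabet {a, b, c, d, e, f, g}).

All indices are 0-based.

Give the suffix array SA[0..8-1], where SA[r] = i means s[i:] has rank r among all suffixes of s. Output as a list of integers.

rank→(start, suffix):
  0 → (5, 'acf')
  1 → (0, 'bfegdacf')
  2 → (6, 'cf')
  3 → (4, 'dacf')
  4 → (2, 'egdacf')
  5 → (7, 'f')
  6 → (1, 'fegdacf')
  7 → (3, 'gdacf')

[5, 0, 6, 4, 2, 7, 1, 3]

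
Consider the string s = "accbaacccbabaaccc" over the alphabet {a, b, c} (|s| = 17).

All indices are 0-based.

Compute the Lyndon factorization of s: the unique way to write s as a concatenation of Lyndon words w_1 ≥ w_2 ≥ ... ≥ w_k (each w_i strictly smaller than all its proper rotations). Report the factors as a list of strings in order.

["accb", "aacccbab", "aaccc"]

emit factor 1: 'accb' (i=0, period=4)
emit factor 2: 'aacccbab' (i=4, period=8)
emit factor 3: 'aaccc' (i=12, period=5)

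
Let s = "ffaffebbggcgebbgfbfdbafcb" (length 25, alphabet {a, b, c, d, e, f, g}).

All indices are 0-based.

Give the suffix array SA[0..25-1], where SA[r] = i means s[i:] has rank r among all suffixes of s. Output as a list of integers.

rank | idx | suffix
   0 |  21 | afcb
   1 |   2 | affebbggcgebbgfbfdbafcb
   2 |  24 | b
   3 |  20 | bafcb
   4 |  13 | bbgfbfdbafcb
   5 |   6 | bbggcgebbgfbfdbafcb
   6 |  17 | bfdbafcb
   7 |  14 | bgfbfdbafcb
   8 |   7 | bggcgebbgfbfdbafcb
   9 |  23 | cb
  10 |  10 | cgebbgfbfdbafcb
  11 |  19 | dbafcb
  12 |  12 | ebbgfbfdbafcb
  13 |   5 | ebbggcgebbgfbfdbafcb
  14 |   1 | faffebbggcgebbgfbfdbafcb
  15 |  16 | fbfdbafcb
  16 |  22 | fcb
  17 |  18 | fdbafcb
  18 |   4 | febbggcgebbgfbfdbafcb
  19 |   0 | ffaffebbggcgebbgfbfdbafcb
  20 |   3 | ffebbggcgebbgfbfdbafcb
  21 |   9 | gcgebbgfbfdbafcb
  22 |  11 | gebbgfbfdbafcb
  23 |  15 | gfbfdbafcb
  24 |   8 | ggcgebbgfbfdbafcb

[21, 2, 24, 20, 13, 6, 17, 14, 7, 23, 10, 19, 12, 5, 1, 16, 22, 18, 4, 0, 3, 9, 11, 15, 8]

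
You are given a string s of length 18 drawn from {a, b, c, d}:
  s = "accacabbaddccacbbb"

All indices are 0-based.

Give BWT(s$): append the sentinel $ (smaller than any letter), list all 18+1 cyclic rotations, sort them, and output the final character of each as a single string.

bccc$bbbbacaccaadda

rank  rotation             last
    0  $accacabbaddccacbbb  b
    1  abbaddccacbbb$accac  c
    2  acabbaddccacbbb$acc  c
    3  acbbb$accacabbaddcc  c
    4  accacabbaddccacbbb$  $
    5  addccacbbb$accacabb  b
    6  b$accacabbaddccacbb  b
    7  baddccacbbb$accacab  b
    8  bb$accacabbaddccacb  b
    9  bbaddccacbbb$accaca  a
   10  bbb$accacabbaddccac  c
   11  cabbaddccacbbb$acca  a
   12  cacabbaddccacbbb$ac  c
   13  cacbbb$accacabbaddc  c
   14  cbbb$accacabbaddcca  a
   15  ccacabbaddccacbbb$a  a
   16  ccacbbb$accacabbadd  d
   17  dccacbbb$accacabbad  d
   18  ddccacbbb$accacabba  a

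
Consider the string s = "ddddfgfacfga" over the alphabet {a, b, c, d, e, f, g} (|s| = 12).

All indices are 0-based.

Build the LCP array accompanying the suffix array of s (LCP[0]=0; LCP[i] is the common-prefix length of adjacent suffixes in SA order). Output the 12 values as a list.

[0, 1, 0, 0, 3, 2, 1, 0, 1, 2, 0, 1]

rank→(start, suffix):
  0 → (11, 'a')
  1 → (7, 'acfga')
  2 → (8, 'cfga')
  3 → (0, 'ddddfgfacfga')
  4 → (1, 'dddfgfacfga')
  5 → (2, 'ddfgfacfga')
  6 → (3, 'dfgfacfga')
  7 → (6, 'facfga')
  8 → (9, 'fga')
  9 → (4, 'fgfacfga')
  10 → (10, 'ga')
  11 → (5, 'gfacfga')

SA = [11, 7, 8, 0, 1, 2, 3, 6, 9, 4, 10, 5]
rank  pair      lcp
   1  s[11:],s[7:]  1  'a'
   2  s[7:],s[8:]  0  ''
   3  s[8:],s[0:]  0  ''
   4  s[0:],s[1:]  3  'ddd'
   5  s[1:],s[2:]  2  'dd'
   6  s[2:],s[3:]  1  'd'
   7  s[3:],s[6:]  0  ''
   8  s[6:],s[9:]  1  'f'
   9  s[9:],s[4:]  2  'fg'
  10  s[4:],s[10:]  0  ''
  11  s[10:],s[5:]  1  'g'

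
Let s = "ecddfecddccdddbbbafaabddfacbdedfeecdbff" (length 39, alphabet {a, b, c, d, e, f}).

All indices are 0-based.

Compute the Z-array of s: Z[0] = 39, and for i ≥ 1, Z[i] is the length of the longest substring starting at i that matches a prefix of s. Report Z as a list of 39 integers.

[39, 0, 0, 0, 0, 4, 0, 0, 0, 0, 0, 0, 0, 0, 0, 0, 0, 0, 0, 0, 0, 0, 0, 0, 0, 0, 0, 0, 0, 1, 0, 0, 1, 3, 0, 0, 0, 0, 0]

Z[0]=39
i=1: outside box; Z[1]=0
i=2: outside box; Z[2]=0
i=3: outside box; Z[3]=0
i=4: outside box; Z[4]=0
i=5: outside box; Z[5]=4 extend→box=[5,9)
i=6: min(r-i=3, Z[1]=0)=0; Z[6]=0
i=7: min(r-i=2, Z[2]=0)=0; Z[7]=0
i=8: min(r-i=1, Z[3]=0)=0; Z[8]=0
i=9: outside box; Z[9]=0
i=10: outside box; Z[10]=0
i=11: outside box; Z[11]=0
i=12: outside box; Z[12]=0
i=13: outside box; Z[13]=0
i=14: outside box; Z[14]=0
i=15: outside box; Z[15]=0
i=16: outside box; Z[16]=0
i=17: outside box; Z[17]=0
i=18: outside box; Z[18]=0
i=19: outside box; Z[19]=0
i=20: outside box; Z[20]=0
i=21: outside box; Z[21]=0
i=22: outside box; Z[22]=0
i=23: outside box; Z[23]=0
i=24: outside box; Z[24]=0
i=25: outside box; Z[25]=0
i=26: outside box; Z[26]=0
i=27: outside box; Z[27]=0
i=28: outside box; Z[28]=0
i=29: outside box; Z[29]=1 extend→box=[29,30)
i=30: outside box; Z[30]=0
i=31: outside box; Z[31]=0
i=32: outside box; Z[32]=1 extend→box=[32,33)
i=33: outside box; Z[33]=3 extend→box=[33,36)
i=34: min(r-i=2, Z[1]=0)=0; Z[34]=0
i=35: min(r-i=1, Z[2]=0)=0; Z[35]=0
i=36: outside box; Z[36]=0
i=37: outside box; Z[37]=0
i=38: outside box; Z[38]=0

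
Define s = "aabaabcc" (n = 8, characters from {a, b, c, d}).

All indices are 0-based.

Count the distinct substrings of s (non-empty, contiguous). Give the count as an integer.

sorted suffixes:
  #0 SA[0]=0  'aabaabcc'
  #1 SA[1]=3  'aabcc'
  #2 SA[2]=1  'abaabcc'
  #3 SA[3]=4  'abcc'
  #4 SA[4]=2  'baabcc'
  #5 SA[5]=5  'bcc'
  #6 SA[6]=7  'c'
  #7 SA[7]=6  'cc'

SA = [0, 3, 1, 4, 2, 5, 7, 6]
i: (SA[i-1],SA[i]) lcp shared
  1: (0,3) 3 'aab'
  2: (3,1) 1 'a'
  3: (1,4) 2 'ab'
  4: (4,2) 0 ''
  5: (2,5) 1 'b'
  6: (5,7) 0 ''
  7: (7,6) 1 'c'

n(n+1)/2 = 8·9/2 = 36
Σ LCP = 0 + 3 + 1 + 2 + 0 + 1 + 0 + 1 = 8
distinct = 36 − 8 = 28

28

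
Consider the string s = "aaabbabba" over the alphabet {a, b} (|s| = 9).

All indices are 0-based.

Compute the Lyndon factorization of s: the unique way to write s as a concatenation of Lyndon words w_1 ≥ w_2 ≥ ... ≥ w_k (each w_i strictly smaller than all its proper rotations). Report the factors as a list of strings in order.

emit factor 1: 'aaabbabb' (i=0, period=8)
emit factor 2: 'a' (i=8, period=1)

["aaabbabb", "a"]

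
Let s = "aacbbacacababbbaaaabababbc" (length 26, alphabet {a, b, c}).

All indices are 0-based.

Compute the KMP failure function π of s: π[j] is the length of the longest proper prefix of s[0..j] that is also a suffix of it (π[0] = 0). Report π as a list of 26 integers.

π[0] = 0
j=1 s[j]='a': π[1]=1 (border 'a')
j=2 s[j]='c': k: 1→0; π[2]=0 (border '')
j=3 s[j]='b': π[3]=0 (border '')
j=4 s[j]='b': π[4]=0 (border '')
j=5 s[j]='a': π[5]=1 (border 'a')
j=6 s[j]='c': k: 1→0; π[6]=0 (border '')
j=7 s[j]='a': π[7]=1 (border 'a')
j=8 s[j]='c': k: 1→0; π[8]=0 (border '')
j=9 s[j]='a': π[9]=1 (border 'a')
j=10 s[j]='b': k: 1→0; π[10]=0 (border '')
j=11 s[j]='a': π[11]=1 (border 'a')
j=12 s[j]='b': k: 1→0; π[12]=0 (border '')
j=13 s[j]='b': π[13]=0 (border '')
j=14 s[j]='b': π[14]=0 (border '')
j=15 s[j]='a': π[15]=1 (border 'a')
j=16 s[j]='a': π[16]=2 (border 'aa')
j=17 s[j]='a': k: 2→1; π[17]=2 (border 'aa')
j=18 s[j]='a': k: 2→1; π[18]=2 (border 'aa')
j=19 s[j]='b': k: 2→1→0; π[19]=0 (border '')
j=20 s[j]='a': π[20]=1 (border 'a')
j=21 s[j]='b': k: 1→0; π[21]=0 (border '')
j=22 s[j]='a': π[22]=1 (border 'a')
j=23 s[j]='b': k: 1→0; π[23]=0 (border '')
j=24 s[j]='b': π[24]=0 (border '')
j=25 s[j]='c': π[25]=0 (border '')

[0, 1, 0, 0, 0, 1, 0, 1, 0, 1, 0, 1, 0, 0, 0, 1, 2, 2, 2, 0, 1, 0, 1, 0, 0, 0]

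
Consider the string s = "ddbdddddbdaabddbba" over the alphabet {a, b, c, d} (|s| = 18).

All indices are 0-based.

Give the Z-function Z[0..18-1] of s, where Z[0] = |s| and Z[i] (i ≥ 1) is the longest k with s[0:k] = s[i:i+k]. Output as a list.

Z[0]=18
i=1: outside box; Z[1]=1 scan→box=[1,2)
i=2: outside box; Z[2]=0
i=3: outside box; Z[3]=2 scan→box=[3,5)
i=4: min(r-i=1, Z[1]=1)=1; Z[4]=2 scan→box=[4,6)
i=5: min(r-i=1, Z[1]=1)=1; Z[5]=2 scan→box=[5,7)
i=6: min(r-i=1, Z[1]=1)=1; Z[6]=4 scan→box=[6,10)
i=7: min(r-i=3, Z[1]=1)=1; Z[7]=1
i=8: min(r-i=2, Z[2]=0)=0; Z[8]=0
i=9: min(r-i=1, Z[3]=2)=1; Z[9]=1
i=10: outside box; Z[10]=0
i=11: outside box; Z[11]=0
i=12: outside box; Z[12]=0
i=13: outside box; Z[13]=3 scan→box=[13,16)
i=14: min(r-i=2, Z[1]=1)=1; Z[14]=1
i=15: min(r-i=1, Z[2]=0)=0; Z[15]=0
i=16: outside box; Z[16]=0
i=17: outside box; Z[17]=0

[18, 1, 0, 2, 2, 2, 4, 1, 0, 1, 0, 0, 0, 3, 1, 0, 0, 0]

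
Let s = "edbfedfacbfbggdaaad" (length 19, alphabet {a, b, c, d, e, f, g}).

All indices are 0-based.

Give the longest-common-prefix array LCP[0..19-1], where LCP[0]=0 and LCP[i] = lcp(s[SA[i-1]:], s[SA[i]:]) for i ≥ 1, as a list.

[0, 2, 1, 1, 0, 2, 1, 0, 0, 1, 1, 1, 0, 2, 0, 1, 1, 0, 1]

rank→(start, suffix):
  0 → (15, 'aaad')
  1 → (16, 'aad')
  2 → (7, 'acbfbggdaaad')
  3 → (17, 'ad')
  4 → (9, 'bfbggdaaad')
  5 → (2, 'bfedfacbfbggdaaad')
  6 → (11, 'bggdaaad')
  7 → (8, 'cbfbggdaaad')
  8 → (18, 'd')
  9 → (14, 'daaad')
  10 → (1, 'dbfedfacbfbggdaaad')
  11 → (5, 'dfacbfbggdaaad')
  12 → (0, 'edbfedfacbfbggdaaad')
  13 → (4, 'edfacbfbggdaaad')
  14 → (6, 'facbfbggdaaad')
  15 → (10, 'fbggdaaad')
  16 → (3, 'fedfacbfbggdaaad')
  17 → (13, 'gdaaad')
  18 → (12, 'ggdaaad')

SA = [15, 16, 7, 17, 9, 2, 11, 8, 18, 14, 1, 5, 0, 4, 6, 10, 3, 13, 12]
i: (SA[i-1],SA[i]) lcp shared
  1: (15,16) 2 'aa'
  2: (16,7) 1 'a'
  3: (7,17) 1 'a'
  4: (17,9) 0 ''
  5: (9,2) 2 'bf'
  6: (2,11) 1 'b'
  7: (11,8) 0 ''
  8: (8,18) 0 ''
  9: (18,14) 1 'd'
  10: (14,1) 1 'd'
  11: (1,5) 1 'd'
  12: (5,0) 0 ''
  13: (0,4) 2 'ed'
  14: (4,6) 0 ''
  15: (6,10) 1 'f'
  16: (10,3) 1 'f'
  17: (3,13) 0 ''
  18: (13,12) 1 'g'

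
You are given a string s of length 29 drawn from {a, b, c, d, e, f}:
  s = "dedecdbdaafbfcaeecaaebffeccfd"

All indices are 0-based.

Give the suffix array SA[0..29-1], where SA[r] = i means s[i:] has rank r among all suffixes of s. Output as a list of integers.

rank→(start, suffix):
  0 → (18, 'aaebffeccfd')
  1 → (8, 'aafbfcaeecaaebffeccfd')
  2 → (19, 'aebffeccfd')
  3 → (14, 'aeecaaebffeccfd')
  4 → (9, 'afbfcaeecaaebffeccfd')
  5 → (6, 'bdaafbfcaeecaaebffeccfd')
  6 → (11, 'bfcaeecaaebffeccfd')
  7 → (21, 'bffeccfd')
  8 → (17, 'caaebffeccfd')
  9 → (13, 'caeecaaebffeccfd')
  10 → (25, 'ccfd')
  11 → (4, 'cdbdaafbfcaeecaaebffeccfd')
  12 → (26, 'cfd')
  13 → (28, 'd')
  14 → (7, 'daafbfcaeecaaebffeccfd')
  15 → (5, 'dbdaafbfcaeecaaebffeccfd')
  16 → (2, 'decdbdaafbfcaeecaaebffeccfd')
  17 → (0, 'dedecdbdaafbfcaeecaaebffeccfd')
  18 → (20, 'ebffeccfd')
  19 → (16, 'ecaaebffeccfd')
  20 → (24, 'eccfd')
  21 → (3, 'ecdbdaafbfcaeecaaebffeccfd')
  22 → (1, 'edecdbdaafbfcaeecaaebffeccfd')
  23 → (15, 'eecaaebffeccfd')
  24 → (10, 'fbfcaeecaaebffeccfd')
  25 → (12, 'fcaeecaaebffeccfd')
  26 → (27, 'fd')
  27 → (23, 'feccfd')
  28 → (22, 'ffeccfd')

[18, 8, 19, 14, 9, 6, 11, 21, 17, 13, 25, 4, 26, 28, 7, 5, 2, 0, 20, 16, 24, 3, 1, 15, 10, 12, 27, 23, 22]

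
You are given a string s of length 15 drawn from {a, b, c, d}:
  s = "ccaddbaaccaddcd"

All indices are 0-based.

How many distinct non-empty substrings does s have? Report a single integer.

99

rank | idx | suffix
   0 |   6 | aaccaddcd
   1 |   7 | accaddcd
   2 |   2 | addbaaccaddcd
   3 |  10 | addcd
   4 |   5 | baaccaddcd
   5 |   1 | caddbaaccaddcd
   6 |   9 | caddcd
   7 |   0 | ccaddbaaccaddcd
   8 |   8 | ccaddcd
   9 |  13 | cd
  10 |  14 | d
  11 |   4 | dbaaccaddcd
  12 |  12 | dcd
  13 |   3 | ddbaaccaddcd
  14 |  11 | ddcd

SA = [6, 7, 2, 10, 5, 1, 9, 0, 8, 13, 14, 4, 12, 3, 11]
[i] adj suffixes → lcp
  [1] 6/7 → 1 ('a')
  [2] 7/2 → 1 ('a')
  [3] 2/10 → 3 ('add')
  [4] 10/5 → 0 ('')
  [5] 5/1 → 0 ('')
  [6] 1/9 → 4 ('cadd')
  [7] 9/0 → 1 ('c')
  [8] 0/8 → 5 ('ccadd')
  [9] 8/13 → 1 ('c')
  [10] 13/14 → 0 ('')
  [11] 14/4 → 1 ('d')
  [12] 4/12 → 1 ('d')
  [13] 12/3 → 1 ('d')
  [14] 3/11 → 2 ('dd')

n(n+1)/2 = 15·16/2 = 120
Σ LCP = 0 + 1 + 1 + 3 + 0 + 0 + 4 + 1 + 5 + 1 + 0 + 1 + 1 + 1 + 2 = 21
distinct = 120 − 21 = 99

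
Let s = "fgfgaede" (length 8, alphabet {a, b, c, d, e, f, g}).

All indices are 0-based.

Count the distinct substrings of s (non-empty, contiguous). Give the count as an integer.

32

rank | idx | suffix
   0 |   4 | aede
   1 |   6 | de
   2 |   7 | e
   3 |   5 | ede
   4 |   2 | fgaede
   5 |   0 | fgfgaede
   6 |   3 | gaede
   7 |   1 | gfgaede

SA = [4, 6, 7, 5, 2, 0, 3, 1]
rank  pair      lcp
   1  s[4:],s[6:]  0  ''
   2  s[6:],s[7:]  0  ''
   3  s[7:],s[5:]  1  'e'
   4  s[5:],s[2:]  0  ''
   5  s[2:],s[0:]  2  'fg'
   6  s[0:],s[3:]  0  ''
   7  s[3:],s[1:]  1  'g'

n(n+1)/2 = 8·9/2 = 36
Σ LCP = 0 + 0 + 0 + 1 + 0 + 2 + 0 + 1 = 4
distinct = 36 − 4 = 32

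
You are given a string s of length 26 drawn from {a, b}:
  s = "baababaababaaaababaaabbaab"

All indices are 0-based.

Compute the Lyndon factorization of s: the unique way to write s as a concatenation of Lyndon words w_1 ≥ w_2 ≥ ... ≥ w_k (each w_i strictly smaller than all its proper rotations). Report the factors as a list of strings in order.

emit factor 1: 'b' (i=0, period=1)
emit factor 2: 'aabab' (i=1, period=5)
emit factor 3: 'aabab' (i=6, period=5)
emit factor 4: 'aaaababaaabbaab' (i=11, period=15)

["b", "aabab", "aabab", "aaaababaaabbaab"]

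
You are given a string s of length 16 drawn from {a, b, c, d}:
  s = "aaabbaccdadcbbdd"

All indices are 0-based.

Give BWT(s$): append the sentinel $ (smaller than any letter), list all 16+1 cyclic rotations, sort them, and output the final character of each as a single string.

d$aabdbacbdacdcab

rank  rotation           last
    0  $aaabbaccdadcbbdd  d
    1  aaabbaccdadcbbdd$  $
    2  aabbaccdadcbbdd$a  a
    3  abbaccdadcbbdd$aa  a
    4  accdadcbbdd$aaabb  b
    5  adcbbdd$aaabbaccd  d
    6  baccdadcbbdd$aaab  b
    7  bbaccdadcbbdd$aaa  a
    8  bbdd$aaabbaccdadc  c
    9  bdd$aaabbaccdadcb  b
   10  cbbdd$aaabbaccdad  d
   11  ccdadcbbdd$aaabba  a
   12  cdadcbbdd$aaabbac  c
   13  d$aaabbaccdadcbbd  d
   14  dadcbbdd$aaabbacc  c
   15  dcbbdd$aaabbaccda  a
   16  dd$aaabbaccdadcbb  b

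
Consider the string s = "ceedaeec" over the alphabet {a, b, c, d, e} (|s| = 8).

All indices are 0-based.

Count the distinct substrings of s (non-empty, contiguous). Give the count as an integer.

rank→(start, suffix):
  0 → (4, 'aeec')
  1 → (7, 'c')
  2 → (0, 'ceedaeec')
  3 → (3, 'daeec')
  4 → (6, 'ec')
  5 → (2, 'edaeec')
  6 → (5, 'eec')
  7 → (1, 'eedaeec')

SA = [4, 7, 0, 3, 6, 2, 5, 1]
i: (SA[i-1],SA[i]) lcp shared
  1: (4,7) 0 ''
  2: (7,0) 1 'c'
  3: (0,3) 0 ''
  4: (3,6) 0 ''
  5: (6,2) 1 'e'
  6: (2,5) 1 'e'
  7: (5,1) 2 'ee'

n(n+1)/2 = 8·9/2 = 36
Σ LCP = 0 + 0 + 1 + 0 + 0 + 1 + 1 + 2 = 5
distinct = 36 − 5 = 31

31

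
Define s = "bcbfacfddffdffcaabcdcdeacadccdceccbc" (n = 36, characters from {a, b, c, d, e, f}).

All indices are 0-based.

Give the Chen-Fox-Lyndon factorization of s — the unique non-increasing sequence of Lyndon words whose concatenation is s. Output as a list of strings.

emit factor 1: 'bcbf' (i=0, period=4)
emit factor 2: 'acfddffdffc' (i=4, period=11)
emit factor 3: 'aabcdcdeacadccdceccbc' (i=15, period=21)

["bcbf", "acfddffdffc", "aabcdcdeacadccdceccbc"]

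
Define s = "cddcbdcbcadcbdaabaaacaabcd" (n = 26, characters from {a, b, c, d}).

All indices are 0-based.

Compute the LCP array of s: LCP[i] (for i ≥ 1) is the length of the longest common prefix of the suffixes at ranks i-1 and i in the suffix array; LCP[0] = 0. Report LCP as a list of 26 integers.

[0, 2, 3, 2, 1, 2, 1, 1, 0, 1, 2, 1, 2, 0, 2, 1, 2, 3, 1, 2, 0, 1, 1, 3, 4, 1]

sorted suffixes:
  #0 SA[0]=17  'aaacaabcd'
  #1 SA[1]=14  'aabaaacaabcd'
  #2 SA[2]=21  'aabcd'
  #3 SA[3]=18  'aacaabcd'
  #4 SA[4]=15  'abaaacaabcd'
  #5 SA[5]=22  'abcd'
  #6 SA[6]=19  'acaabcd'
  #7 SA[7]=9  'adcbdaabaaacaabcd'
  #8 SA[8]=16  'baaacaabcd'
  #9 SA[9]=7  'bcadcbdaabaaacaabcd'
  #10 SA[10]=23  'bcd'
  #11 SA[11]=12  'bdaabaaacaabcd'
  #12 SA[12]=4  'bdcbcadcbdaabaaacaabcd'
  #13 SA[13]=20  'caabcd'
  #14 SA[14]=8  'cadcbdaabaaacaabcd'
  #15 SA[15]=6  'cbcadcbdaabaaacaabcd'
  #16 SA[16]=11  'cbdaabaaacaabcd'
  #17 SA[17]=3  'cbdcbcadcbdaabaaacaabcd'
  #18 SA[18]=24  'cd'
  #19 SA[19]=0  'cddcbdcbcadcbdaabaaacaabcd'
  #20 SA[20]=25  'd'
  #21 SA[21]=13  'daabaaacaabcd'
  #22 SA[22]=5  'dcbcadcbdaabaaacaabcd'
  #23 SA[23]=10  'dcbdaabaaacaabcd'
  #24 SA[24]=2  'dcbdcbcadcbdaabaaacaabcd'
  #25 SA[25]=1  'ddcbdcbcadcbdaabaaacaabcd'

SA = [17, 14, 21, 18, 15, 22, 19, 9, 16, 7, 23, 12, 4, 20, 8, 6, 11, 3, 24, 0, 25, 13, 5, 10, 2, 1]
[i] adj suffixes → lcp
  [1] 17/14 → 2 ('aa')
  [2] 14/21 → 3 ('aab')
  [3] 21/18 → 2 ('aa')
  [4] 18/15 → 1 ('a')
  [5] 15/22 → 2 ('ab')
  [6] 22/19 → 1 ('a')
  [7] 19/9 → 1 ('a')
  [8] 9/16 → 0 ('')
  [9] 16/7 → 1 ('b')
  [10] 7/23 → 2 ('bc')
  [11] 23/12 → 1 ('b')
  [12] 12/4 → 2 ('bd')
  [13] 4/20 → 0 ('')
  [14] 20/8 → 2 ('ca')
  [15] 8/6 → 1 ('c')
  [16] 6/11 → 2 ('cb')
  [17] 11/3 → 3 ('cbd')
  [18] 3/24 → 1 ('c')
  [19] 24/0 → 2 ('cd')
  [20] 0/25 → 0 ('')
  [21] 25/13 → 1 ('d')
  [22] 13/5 → 1 ('d')
  [23] 5/10 → 3 ('dcb')
  [24] 10/2 → 4 ('dcbd')
  [25] 2/1 → 1 ('d')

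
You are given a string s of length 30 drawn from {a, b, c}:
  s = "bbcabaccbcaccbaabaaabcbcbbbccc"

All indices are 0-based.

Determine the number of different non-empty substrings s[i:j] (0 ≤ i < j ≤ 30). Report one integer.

408

rank→(start, suffix):
  0 → (17, 'aaabcbcbbbccc')
  1 → (14, 'aabaaabcbcbbbccc')
  2 → (18, 'aabcbcbbbccc')
  3 → (15, 'abaaabcbcbbbccc')
  4 → (3, 'abaccbcaccbaabaaabcbcbbbccc')
  5 → (19, 'abcbcbbbccc')
  6 → (10, 'accbaabaaabcbcbbbccc')
  7 → (5, 'accbcaccbaabaaabcbcbbbccc')
  8 → (16, 'baaabcbcbbbccc')
  9 → (13, 'baabaaabcbcbbbccc')
  10 → (4, 'baccbcaccbaabaaabcbcbbbccc')
  11 → (24, 'bbbccc')
  12 → (0, 'bbcabaccbcaccbaabaaabcbcbbbccc')
  13 → (25, 'bbccc')
  14 → (1, 'bcabaccbcaccbaabaaabcbcbbbccc')
  15 → (8, 'bcaccbaabaaabcbcbbbccc')
  16 → (22, 'bcbbbccc')
  17 → (20, 'bcbcbbbccc')
  18 → (26, 'bccc')
  19 → (29, 'c')
  20 → (2, 'cabaccbcaccbaabaaabcbcbbbccc')
  21 → (9, 'caccbaabaaabcbcbbbccc')
  22 → (12, 'cbaabaaabcbcbbbccc')
  23 → (23, 'cbbbccc')
  24 → (7, 'cbcaccbaabaaabcbcbbbccc')
  25 → (21, 'cbcbbbccc')
  26 → (28, 'cc')
  27 → (11, 'ccbaabaaabcbcbbbccc')
  28 → (6, 'ccbcaccbaabaaabcbcbbbccc')
  29 → (27, 'ccc')

SA = [17, 14, 18, 15, 3, 19, 10, 5, 16, 13, 4, 24, 0, 25, 1, 8, 22, 20, 26, 29, 2, 9, 12, 23, 7, 21, 28, 11, 6, 27]
i: (SA[i-1],SA[i]) lcp shared
  1: (17,14) 2 'aa'
  2: (14,18) 3 'aab'
  3: (18,15) 1 'a'
  4: (15,3) 3 'aba'
  5: (3,19) 2 'ab'
  6: (19,10) 1 'a'
  7: (10,5) 4 'accb'
  8: (5,16) 0 ''
  9: (16,13) 3 'baa'
  10: (13,4) 2 'ba'
  11: (4,24) 1 'b'
  12: (24,0) 2 'bb'
  13: (0,25) 3 'bbc'
  14: (25,1) 1 'b'
  15: (1,8) 3 'bca'
  16: (8,22) 2 'bc'
  17: (22,20) 3 'bcb'
  18: (20,26) 2 'bc'
  19: (26,29) 0 ''
  20: (29,2) 1 'c'
  21: (2,9) 2 'ca'
  22: (9,12) 1 'c'
  23: (12,23) 2 'cb'
  24: (23,7) 2 'cb'
  25: (7,21) 3 'cbc'
  26: (21,28) 1 'c'
  27: (28,11) 2 'cc'
  28: (11,6) 3 'ccb'
  29: (6,27) 2 'cc'

n(n+1)/2 = 30·31/2 = 465
Σ LCP = 0 + 2 + 3 + 1 + 3 + 2 + 1 + 4 + 0 + 3 + 2 + 1 + 2 + 3 + 1 + 3 + 2 + 3 + 2 + 0 + 1 + 2 + 1 + 2 + 2 + 3 + 1 + 2 + 3 + 2 = 57
distinct = 465 − 57 = 408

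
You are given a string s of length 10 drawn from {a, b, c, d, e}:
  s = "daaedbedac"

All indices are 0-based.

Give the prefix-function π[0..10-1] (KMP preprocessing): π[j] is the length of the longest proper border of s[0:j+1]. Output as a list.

π[0] = 0
j=1 s[j]='a': π[1]=0 (border '')
j=2 s[j]='a': π[2]=0 (border '')
j=3 s[j]='e': π[3]=0 (border '')
j=4 s[j]='d': π[4]=1 (border 'd')
j=5 s[j]='b': k: 1→0; π[5]=0 (border '')
j=6 s[j]='e': π[6]=0 (border '')
j=7 s[j]='d': π[7]=1 (border 'd')
j=8 s[j]='a': π[8]=2 (border 'da')
j=9 s[j]='c': k: 2→0; π[9]=0 (border '')

[0, 0, 0, 0, 1, 0, 0, 1, 2, 0]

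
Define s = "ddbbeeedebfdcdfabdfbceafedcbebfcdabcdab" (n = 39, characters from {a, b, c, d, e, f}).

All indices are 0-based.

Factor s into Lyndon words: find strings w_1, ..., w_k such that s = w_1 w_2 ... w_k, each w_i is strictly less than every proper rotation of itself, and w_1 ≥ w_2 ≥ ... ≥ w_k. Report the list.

emit factor 1: 'd' (i=0, period=1)
emit factor 2: 'd' (i=1, period=1)
emit factor 3: 'bbeeedebfdcdf' (i=2, period=13)
emit factor 4: 'abdfbceafedcbebfcd' (i=15, period=18)
emit factor 5: 'abcd' (i=33, period=4)
emit factor 6: 'ab' (i=37, period=2)

["d", "d", "bbeeedebfdcdf", "abdfbceafedcbebfcd", "abcd", "ab"]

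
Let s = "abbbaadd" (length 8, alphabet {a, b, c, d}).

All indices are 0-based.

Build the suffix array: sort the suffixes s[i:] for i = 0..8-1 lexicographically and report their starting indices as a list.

[4, 0, 5, 3, 2, 1, 7, 6]

rank→(start, suffix):
  0 → (4, 'aadd')
  1 → (0, 'abbbaadd')
  2 → (5, 'add')
  3 → (3, 'baadd')
  4 → (2, 'bbaadd')
  5 → (1, 'bbbaadd')
  6 → (7, 'd')
  7 → (6, 'dd')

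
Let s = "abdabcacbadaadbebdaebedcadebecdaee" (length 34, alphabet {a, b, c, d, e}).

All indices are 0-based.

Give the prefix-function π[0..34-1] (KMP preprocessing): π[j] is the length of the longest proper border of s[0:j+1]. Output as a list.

[0, 0, 0, 1, 2, 0, 1, 0, 0, 1, 0, 1, 1, 0, 0, 0, 0, 0, 1, 0, 0, 0, 0, 0, 1, 0, 0, 0, 0, 0, 0, 1, 0, 0]

π[0] = 0
j=1 s[j]='b': π[1]=0 (border '')
j=2 s[j]='d': π[2]=0 (border '')
j=3 s[j]='a': π[3]=1 (border 'a')
j=4 s[j]='b': π[4]=2 (border 'ab')
j=5 s[j]='c': k: 2→0; π[5]=0 (border '')
j=6 s[j]='a': π[6]=1 (border 'a')
j=7 s[j]='c': k: 1→0; π[7]=0 (border '')
j=8 s[j]='b': π[8]=0 (border '')
j=9 s[j]='a': π[9]=1 (border 'a')
j=10 s[j]='d': k: 1→0; π[10]=0 (border '')
j=11 s[j]='a': π[11]=1 (border 'a')
j=12 s[j]='a': k: 1→0; π[12]=1 (border 'a')
j=13 s[j]='d': k: 1→0; π[13]=0 (border '')
j=14 s[j]='b': π[14]=0 (border '')
j=15 s[j]='e': π[15]=0 (border '')
j=16 s[j]='b': π[16]=0 (border '')
j=17 s[j]='d': π[17]=0 (border '')
j=18 s[j]='a': π[18]=1 (border 'a')
j=19 s[j]='e': k: 1→0; π[19]=0 (border '')
j=20 s[j]='b': π[20]=0 (border '')
j=21 s[j]='e': π[21]=0 (border '')
j=22 s[j]='d': π[22]=0 (border '')
j=23 s[j]='c': π[23]=0 (border '')
j=24 s[j]='a': π[24]=1 (border 'a')
j=25 s[j]='d': k: 1→0; π[25]=0 (border '')
j=26 s[j]='e': π[26]=0 (border '')
j=27 s[j]='b': π[27]=0 (border '')
j=28 s[j]='e': π[28]=0 (border '')
j=29 s[j]='c': π[29]=0 (border '')
j=30 s[j]='d': π[30]=0 (border '')
j=31 s[j]='a': π[31]=1 (border 'a')
j=32 s[j]='e': k: 1→0; π[32]=0 (border '')
j=33 s[j]='e': π[33]=0 (border '')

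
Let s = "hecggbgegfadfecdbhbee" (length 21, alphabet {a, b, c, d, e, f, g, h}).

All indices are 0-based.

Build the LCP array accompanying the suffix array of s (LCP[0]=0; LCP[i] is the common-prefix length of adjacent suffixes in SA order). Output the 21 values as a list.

rank | idx | suffix
   0 |  10 | adfecdbhbee
   1 |  18 | bee
   2 |   5 | bgegfadfecdbhbee
   3 |  16 | bhbee
   4 |  14 | cdbhbee
   5 |   2 | cggbgegfadfecdbhbee
   6 |  15 | dbhbee
   7 |  11 | dfecdbhbee
   8 |  20 | e
   9 |  13 | ecdbhbee
  10 |   1 | ecggbgegfadfecdbhbee
  11 |  19 | ee
  12 |   7 | egfadfecdbhbee
  13 |   9 | fadfecdbhbee
  14 |  12 | fecdbhbee
  15 |   4 | gbgegfadfecdbhbee
  16 |   6 | gegfadfecdbhbee
  17 |   8 | gfadfecdbhbee
  18 |   3 | ggbgegfadfecdbhbee
  19 |  17 | hbee
  20 |   0 | hecggbgegfadfecdbhbee

SA = [10, 18, 5, 16, 14, 2, 15, 11, 20, 13, 1, 19, 7, 9, 12, 4, 6, 8, 3, 17, 0]
[i] adj suffixes → lcp
  [1] 10/18 → 0 ('')
  [2] 18/5 → 1 ('b')
  [3] 5/16 → 1 ('b')
  [4] 16/14 → 0 ('')
  [5] 14/2 → 1 ('c')
  [6] 2/15 → 0 ('')
  [7] 15/11 → 1 ('d')
  [8] 11/20 → 0 ('')
  [9] 20/13 → 1 ('e')
  [10] 13/1 → 2 ('ec')
  [11] 1/19 → 1 ('e')
  [12] 19/7 → 1 ('e')
  [13] 7/9 → 0 ('')
  [14] 9/12 → 1 ('f')
  [15] 12/4 → 0 ('')
  [16] 4/6 → 1 ('g')
  [17] 6/8 → 1 ('g')
  [18] 8/3 → 1 ('g')
  [19] 3/17 → 0 ('')
  [20] 17/0 → 1 ('h')

[0, 0, 1, 1, 0, 1, 0, 1, 0, 1, 2, 1, 1, 0, 1, 0, 1, 1, 1, 0, 1]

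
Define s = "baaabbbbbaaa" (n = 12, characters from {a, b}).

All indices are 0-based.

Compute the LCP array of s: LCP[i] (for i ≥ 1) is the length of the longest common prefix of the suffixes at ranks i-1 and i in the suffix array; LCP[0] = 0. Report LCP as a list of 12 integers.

[0, 1, 2, 3, 2, 1, 0, 4, 1, 2, 3, 4]

rank | idx | suffix
   0 |  11 | a
   1 |  10 | aa
   2 |   9 | aaa
   3 |   1 | aaabbbbbaaa
   4 |   2 | aabbbbbaaa
   5 |   3 | abbbbbaaa
   6 |   8 | baaa
   7 |   0 | baaabbbbbaaa
   8 |   7 | bbaaa
   9 |   6 | bbbaaa
  10 |   5 | bbbbaaa
  11 |   4 | bbbbbaaa

SA = [11, 10, 9, 1, 2, 3, 8, 0, 7, 6, 5, 4]
i: (SA[i-1],SA[i]) lcp shared
  1: (11,10) 1 'a'
  2: (10,9) 2 'aa'
  3: (9,1) 3 'aaa'
  4: (1,2) 2 'aa'
  5: (2,3) 1 'a'
  6: (3,8) 0 ''
  7: (8,0) 4 'baaa'
  8: (0,7) 1 'b'
  9: (7,6) 2 'bb'
  10: (6,5) 3 'bbb'
  11: (5,4) 4 'bbbb'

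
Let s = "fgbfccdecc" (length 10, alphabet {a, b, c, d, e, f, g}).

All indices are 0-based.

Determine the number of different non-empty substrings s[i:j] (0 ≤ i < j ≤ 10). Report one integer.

rank→(start, suffix):
  0 → (2, 'bfccdecc')
  1 → (9, 'c')
  2 → (8, 'cc')
  3 → (4, 'ccdecc')
  4 → (5, 'cdecc')
  5 → (6, 'decc')
  6 → (7, 'ecc')
  7 → (3, 'fccdecc')
  8 → (0, 'fgbfccdecc')
  9 → (1, 'gbfccdecc')

SA = [2, 9, 8, 4, 5, 6, 7, 3, 0, 1]
rank  pair      lcp
   1  s[2:],s[9:]  0  ''
   2  s[9:],s[8:]  1  'c'
   3  s[8:],s[4:]  2  'cc'
   4  s[4:],s[5:]  1  'c'
   5  s[5:],s[6:]  0  ''
   6  s[6:],s[7:]  0  ''
   7  s[7:],s[3:]  0  ''
   8  s[3:],s[0:]  1  'f'
   9  s[0:],s[1:]  0  ''

n(n+1)/2 = 10·11/2 = 55
Σ LCP = 0 + 0 + 1 + 2 + 1 + 0 + 0 + 0 + 1 + 0 = 5
distinct = 55 − 5 = 50

50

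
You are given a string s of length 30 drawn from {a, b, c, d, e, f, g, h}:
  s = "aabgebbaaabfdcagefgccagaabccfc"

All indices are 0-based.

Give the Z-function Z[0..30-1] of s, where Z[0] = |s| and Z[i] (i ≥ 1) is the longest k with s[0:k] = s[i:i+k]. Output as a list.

Z[0]=30
i=1: fresh scan; Z[1]=1 grow→box=[1,2)
i=2: fresh scan; Z[2]=0
i=3: fresh scan; Z[3]=0
i=4: fresh scan; Z[4]=0
i=5: fresh scan; Z[5]=0
i=6: fresh scan; Z[6]=0
i=7: fresh scan; Z[7]=2 grow→box=[7,9)
i=8: min(r-i=1, Z[1]=1)=1; Z[8]=3 grow→box=[8,11)
i=9: min(r-i=2, Z[1]=1)=1; Z[9]=1
i=10: min(r-i=1, Z[2]=0)=0; Z[10]=0
i=11: fresh scan; Z[11]=0
i=12: fresh scan; Z[12]=0
i=13: fresh scan; Z[13]=0
i=14: fresh scan; Z[14]=1 grow→box=[14,15)
i=15: fresh scan; Z[15]=0
i=16: fresh scan; Z[16]=0
i=17: fresh scan; Z[17]=0
i=18: fresh scan; Z[18]=0
i=19: fresh scan; Z[19]=0
i=20: fresh scan; Z[20]=0
i=21: fresh scan; Z[21]=1 grow→box=[21,22)
i=22: fresh scan; Z[22]=0
i=23: fresh scan; Z[23]=3 grow→box=[23,26)
i=24: min(r-i=2, Z[1]=1)=1; Z[24]=1
i=25: min(r-i=1, Z[2]=0)=0; Z[25]=0
i=26: fresh scan; Z[26]=0
i=27: fresh scan; Z[27]=0
i=28: fresh scan; Z[28]=0
i=29: fresh scan; Z[29]=0

[30, 1, 0, 0, 0, 0, 0, 2, 3, 1, 0, 0, 0, 0, 1, 0, 0, 0, 0, 0, 0, 1, 0, 3, 1, 0, 0, 0, 0, 0]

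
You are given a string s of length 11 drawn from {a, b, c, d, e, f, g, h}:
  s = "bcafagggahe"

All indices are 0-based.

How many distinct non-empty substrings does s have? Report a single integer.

rank | idx | suffix
   0 |   2 | afagggahe
   1 |   4 | agggahe
   2 |   8 | ahe
   3 |   0 | bcafagggahe
   4 |   1 | cafagggahe
   5 |  10 | e
   6 |   3 | fagggahe
   7 |   7 | gahe
   8 |   6 | ggahe
   9 |   5 | gggahe
  10 |   9 | he

SA = [2, 4, 8, 0, 1, 10, 3, 7, 6, 5, 9]
rank  pair      lcp
   1  s[2:],s[4:]  1  'a'
   2  s[4:],s[8:]  1  'a'
   3  s[8:],s[0:]  0  ''
   4  s[0:],s[1:]  0  ''
   5  s[1:],s[10:]  0  ''
   6  s[10:],s[3:]  0  ''
   7  s[3:],s[7:]  0  ''
   8  s[7:],s[6:]  1  'g'
   9  s[6:],s[5:]  2  'gg'
  10  s[5:],s[9:]  0  ''

n(n+1)/2 = 11·12/2 = 66
Σ LCP = 0 + 1 + 1 + 0 + 0 + 0 + 0 + 0 + 1 + 2 + 0 = 5
distinct = 66 − 5 = 61

61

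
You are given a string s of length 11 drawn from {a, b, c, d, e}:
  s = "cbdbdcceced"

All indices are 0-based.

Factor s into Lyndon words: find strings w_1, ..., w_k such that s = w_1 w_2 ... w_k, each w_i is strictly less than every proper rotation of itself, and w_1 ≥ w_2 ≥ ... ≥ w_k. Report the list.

["c", "bdbdcceced"]

emit factor 1: 'c' (i=0, period=1)
emit factor 2: 'bdbdcceced' (i=1, period=10)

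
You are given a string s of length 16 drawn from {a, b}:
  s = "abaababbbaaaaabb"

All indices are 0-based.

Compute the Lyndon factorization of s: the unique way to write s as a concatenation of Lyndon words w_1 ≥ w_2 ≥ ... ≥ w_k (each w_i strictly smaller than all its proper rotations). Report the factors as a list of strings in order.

["ab", "aababbb", "aaaaabb"]

emit factor 1: 'ab' (i=0, period=2)
emit factor 2: 'aababbb' (i=2, period=7)
emit factor 3: 'aaaaabb' (i=9, period=7)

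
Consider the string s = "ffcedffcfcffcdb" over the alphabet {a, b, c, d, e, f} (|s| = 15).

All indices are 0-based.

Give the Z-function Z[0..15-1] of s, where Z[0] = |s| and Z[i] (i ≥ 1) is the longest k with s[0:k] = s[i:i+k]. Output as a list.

Z[0]=15
i=1: outside box; Z[1]=1 extend→box=[1,2)
i=2: outside box; Z[2]=0
i=3: outside box; Z[3]=0
i=4: outside box; Z[4]=0
i=5: outside box; Z[5]=3 extend→box=[5,8)
i=6: min(r-i=2, Z[1]=1)=1; Z[6]=1
i=7: min(r-i=1, Z[2]=0)=0; Z[7]=0
i=8: outside box; Z[8]=1 extend→box=[8,9)
i=9: outside box; Z[9]=0
i=10: outside box; Z[10]=3 extend→box=[10,13)
i=11: min(r-i=2, Z[1]=1)=1; Z[11]=1
i=12: min(r-i=1, Z[2]=0)=0; Z[12]=0
i=13: outside box; Z[13]=0
i=14: outside box; Z[14]=0

[15, 1, 0, 0, 0, 3, 1, 0, 1, 0, 3, 1, 0, 0, 0]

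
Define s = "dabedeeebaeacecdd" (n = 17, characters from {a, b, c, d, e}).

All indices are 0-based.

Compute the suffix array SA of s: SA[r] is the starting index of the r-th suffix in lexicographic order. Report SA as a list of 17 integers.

sorted suffixes:
  #0 SA[0]=1  'abedeeebaeacecdd'
  #1 SA[1]=11  'acecdd'
  #2 SA[2]=9  'aeacecdd'
  #3 SA[3]=8  'baeacecdd'
  #4 SA[4]=2  'bedeeebaeacecdd'
  #5 SA[5]=14  'cdd'
  #6 SA[6]=12  'cecdd'
  #7 SA[7]=16  'd'
  #8 SA[8]=0  'dabedeeebaeacecdd'
  #9 SA[9]=15  'dd'
  #10 SA[10]=4  'deeebaeacecdd'
  #11 SA[11]=10  'eacecdd'
  #12 SA[12]=7  'ebaeacecdd'
  #13 SA[13]=13  'ecdd'
  #14 SA[14]=3  'edeeebaeacecdd'
  #15 SA[15]=6  'eebaeacecdd'
  #16 SA[16]=5  'eeebaeacecdd'

[1, 11, 9, 8, 2, 14, 12, 16, 0, 15, 4, 10, 7, 13, 3, 6, 5]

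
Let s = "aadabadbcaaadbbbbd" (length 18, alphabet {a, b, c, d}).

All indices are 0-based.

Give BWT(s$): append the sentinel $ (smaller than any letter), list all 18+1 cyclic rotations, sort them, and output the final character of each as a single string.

dc$adaabadbbdbbbaaa

rank  rotation             last
    0  $aadabadbcaaadbbbbd  d
    1  aaadbbbbd$aadabadbc  c
    2  aadabadbcaaadbbbbd$  $
    3  aadbbbbd$aadabadbca  a
    4  abadbcaaadbbbbd$aad  d
    5  adabadbcaaadbbbbd$a  a
    6  adbbbbd$aadabadbcaa  a
    7  adbcaaadbbbbd$aadab  b
    8  badbcaaadbbbbd$aada  a
    9  bbbbd$aadabadbcaaad  d
   10  bbbd$aadabadbcaaadb  b
   11  bbd$aadabadbcaaadbb  b
   12  bcaaadbbbbd$aadabad  d
   13  bd$aadabadbcaaadbbb  b
   14  caaadbbbbd$aadabadb  b
   15  d$aadabadbcaaadbbbb  b
   16  dabadbcaaadbbbbd$aa  a
   17  dbbbbd$aadabadbcaaa  a
   18  dbcaaadbbbbd$aadaba  a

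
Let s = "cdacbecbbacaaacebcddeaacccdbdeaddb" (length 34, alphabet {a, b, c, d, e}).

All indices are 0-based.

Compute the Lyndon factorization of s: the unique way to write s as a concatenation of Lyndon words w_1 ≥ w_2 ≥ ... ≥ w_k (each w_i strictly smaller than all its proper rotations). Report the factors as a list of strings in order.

emit factor 1: 'cd' (i=0, period=2)
emit factor 2: 'acbecbb' (i=2, period=7)
emit factor 3: 'ac' (i=9, period=2)
emit factor 4: 'aaacebcddeaacccdbdeaddb' (i=11, period=23)

["cd", "acbecbb", "ac", "aaacebcddeaacccdbdeaddb"]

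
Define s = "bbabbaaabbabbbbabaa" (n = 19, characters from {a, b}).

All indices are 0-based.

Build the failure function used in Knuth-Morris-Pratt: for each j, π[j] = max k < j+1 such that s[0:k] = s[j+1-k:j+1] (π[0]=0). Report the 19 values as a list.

[0, 1, 0, 1, 2, 3, 0, 0, 1, 2, 3, 4, 5, 2, 2, 3, 4, 0, 0]

π[0] = 0
j=1 s[j]='b': π[1]=1 (border 'b')
j=2 s[j]='a': k: 1→0; π[2]=0 (border '')
j=3 s[j]='b': π[3]=1 (border 'b')
j=4 s[j]='b': π[4]=2 (border 'bb')
j=5 s[j]='a': π[5]=3 (border 'bba')
j=6 s[j]='a': k: 3→0; π[6]=0 (border '')
j=7 s[j]='a': π[7]=0 (border '')
j=8 s[j]='b': π[8]=1 (border 'b')
j=9 s[j]='b': π[9]=2 (border 'bb')
j=10 s[j]='a': π[10]=3 (border 'bba')
j=11 s[j]='b': π[11]=4 (border 'bbab')
j=12 s[j]='b': π[12]=5 (border 'bbabb')
j=13 s[j]='b': k: 5→2→1; π[13]=2 (border 'bb')
j=14 s[j]='b': k: 2→1; π[14]=2 (border 'bb')
j=15 s[j]='a': π[15]=3 (border 'bba')
j=16 s[j]='b': π[16]=4 (border 'bbab')
j=17 s[j]='a': k: 4→1→0; π[17]=0 (border '')
j=18 s[j]='a': π[18]=0 (border '')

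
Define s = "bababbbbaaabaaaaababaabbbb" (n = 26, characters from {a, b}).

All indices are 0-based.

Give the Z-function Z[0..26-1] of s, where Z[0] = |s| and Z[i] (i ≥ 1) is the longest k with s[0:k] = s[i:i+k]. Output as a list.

[26, 0, 3, 0, 1, 1, 1, 2, 0, 0, 0, 2, 0, 0, 0, 0, 0, 4, 0, 2, 0, 0, 1, 1, 1, 1]

Z[0]=26
i=1: fresh scan; Z[1]=0
i=2: fresh scan; Z[2]=3 grow→box=[2,5)
i=3: min(r-i=2, Z[1]=0)=0; Z[3]=0
i=4: min(r-i=1, Z[2]=3)=1; Z[4]=1
i=5: fresh scan; Z[5]=1 grow→box=[5,6)
i=6: fresh scan; Z[6]=1 grow→box=[6,7)
i=7: fresh scan; Z[7]=2 grow→box=[7,9)
i=8: min(r-i=1, Z[1]=0)=0; Z[8]=0
i=9: fresh scan; Z[9]=0
i=10: fresh scan; Z[10]=0
i=11: fresh scan; Z[11]=2 grow→box=[11,13)
i=12: min(r-i=1, Z[1]=0)=0; Z[12]=0
i=13: fresh scan; Z[13]=0
i=14: fresh scan; Z[14]=0
i=15: fresh scan; Z[15]=0
i=16: fresh scan; Z[16]=0
i=17: fresh scan; Z[17]=4 grow→box=[17,21)
i=18: min(r-i=3, Z[1]=0)=0; Z[18]=0
i=19: min(r-i=2, Z[2]=3)=2; Z[19]=2
i=20: min(r-i=1, Z[3]=0)=0; Z[20]=0
i=21: fresh scan; Z[21]=0
i=22: fresh scan; Z[22]=1 grow→box=[22,23)
i=23: fresh scan; Z[23]=1 grow→box=[23,24)
i=24: fresh scan; Z[24]=1 grow→box=[24,25)
i=25: fresh scan; Z[25]=1 grow→box=[25,26)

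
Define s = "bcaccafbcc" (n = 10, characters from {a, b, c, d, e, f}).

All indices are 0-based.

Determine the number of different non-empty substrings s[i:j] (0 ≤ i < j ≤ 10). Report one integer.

rank→(start, suffix):
  0 → (2, 'accafbcc')
  1 → (5, 'afbcc')
  2 → (0, 'bcaccafbcc')
  3 → (7, 'bcc')
  4 → (9, 'c')
  5 → (1, 'caccafbcc')
  6 → (4, 'cafbcc')
  7 → (8, 'cc')
  8 → (3, 'ccafbcc')
  9 → (6, 'fbcc')

SA = [2, 5, 0, 7, 9, 1, 4, 8, 3, 6]
[i] adj suffixes → lcp
  [1] 2/5 → 1 ('a')
  [2] 5/0 → 0 ('')
  [3] 0/7 → 2 ('bc')
  [4] 7/9 → 0 ('')
  [5] 9/1 → 1 ('c')
  [6] 1/4 → 2 ('ca')
  [7] 4/8 → 1 ('c')
  [8] 8/3 → 2 ('cc')
  [9] 3/6 → 0 ('')

n(n+1)/2 = 10·11/2 = 55
Σ LCP = 0 + 1 + 0 + 2 + 0 + 1 + 2 + 1 + 2 + 0 = 9
distinct = 55 − 9 = 46

46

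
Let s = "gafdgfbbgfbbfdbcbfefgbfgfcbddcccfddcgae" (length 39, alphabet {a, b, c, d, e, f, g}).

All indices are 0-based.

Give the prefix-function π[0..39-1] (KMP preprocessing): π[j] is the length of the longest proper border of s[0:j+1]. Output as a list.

[0, 0, 0, 0, 1, 0, 0, 0, 1, 0, 0, 0, 0, 0, 0, 0, 0, 0, 0, 0, 1, 0, 0, 1, 0, 0, 0, 0, 0, 0, 0, 0, 0, 0, 0, 0, 1, 2, 0]

π[0] = 0
j=1 s[j]='a': π[1]=0 (border '')
j=2 s[j]='f': π[2]=0 (border '')
j=3 s[j]='d': π[3]=0 (border '')
j=4 s[j]='g': π[4]=1 (border 'g')
j=5 s[j]='f': k: 1→0; π[5]=0 (border '')
j=6 s[j]='b': π[6]=0 (border '')
j=7 s[j]='b': π[7]=0 (border '')
j=8 s[j]='g': π[8]=1 (border 'g')
j=9 s[j]='f': k: 1→0; π[9]=0 (border '')
j=10 s[j]='b': π[10]=0 (border '')
j=11 s[j]='b': π[11]=0 (border '')
j=12 s[j]='f': π[12]=0 (border '')
j=13 s[j]='d': π[13]=0 (border '')
j=14 s[j]='b': π[14]=0 (border '')
j=15 s[j]='c': π[15]=0 (border '')
j=16 s[j]='b': π[16]=0 (border '')
j=17 s[j]='f': π[17]=0 (border '')
j=18 s[j]='e': π[18]=0 (border '')
j=19 s[j]='f': π[19]=0 (border '')
j=20 s[j]='g': π[20]=1 (border 'g')
j=21 s[j]='b': k: 1→0; π[21]=0 (border '')
j=22 s[j]='f': π[22]=0 (border '')
j=23 s[j]='g': π[23]=1 (border 'g')
j=24 s[j]='f': k: 1→0; π[24]=0 (border '')
j=25 s[j]='c': π[25]=0 (border '')
j=26 s[j]='b': π[26]=0 (border '')
j=27 s[j]='d': π[27]=0 (border '')
j=28 s[j]='d': π[28]=0 (border '')
j=29 s[j]='c': π[29]=0 (border '')
j=30 s[j]='c': π[30]=0 (border '')
j=31 s[j]='c': π[31]=0 (border '')
j=32 s[j]='f': π[32]=0 (border '')
j=33 s[j]='d': π[33]=0 (border '')
j=34 s[j]='d': π[34]=0 (border '')
j=35 s[j]='c': π[35]=0 (border '')
j=36 s[j]='g': π[36]=1 (border 'g')
j=37 s[j]='a': π[37]=2 (border 'ga')
j=38 s[j]='e': k: 2→0; π[38]=0 (border '')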